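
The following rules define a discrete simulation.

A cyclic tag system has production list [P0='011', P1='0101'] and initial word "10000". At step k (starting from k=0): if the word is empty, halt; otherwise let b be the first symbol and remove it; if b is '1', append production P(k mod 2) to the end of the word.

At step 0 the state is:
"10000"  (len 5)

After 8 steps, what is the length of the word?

7

t=0: "10000"  (len 5)
t=1: "0000011"  (len 7)
t=2: "000011"  (len 6)
t=3: "00011"  (len 5)
t=4: "0011"  (len 4)
t=5: "011"  (len 3)
t=6: "11"  (len 2)
t=7: "1011"  (len 4)
t=8: "0110101"  (len 7)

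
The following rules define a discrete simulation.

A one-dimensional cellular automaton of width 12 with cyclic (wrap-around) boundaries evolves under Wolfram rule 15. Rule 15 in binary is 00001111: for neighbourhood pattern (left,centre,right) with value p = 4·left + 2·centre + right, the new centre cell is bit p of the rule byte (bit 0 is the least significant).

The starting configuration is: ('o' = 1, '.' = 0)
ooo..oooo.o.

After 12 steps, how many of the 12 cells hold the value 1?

8

gen 0: ooo..oooo.o.
gen 1: o...oo....o.
gen 2: o.ooo..oooo.
gen 3: o.o...oo....
gen 4: o.o.ooo..ooo
gen 5: ..o.o...oo..
gen 6: ooo.o.ooo..o
gen 7: ....o.o...oo
gen 8: .oooo.o.ooo.
gen 9: oo....o.o...
gen 10: o..oooo.o.oo
gen 11: ..oo....o.o.
gen 12: ooo..oooo.o.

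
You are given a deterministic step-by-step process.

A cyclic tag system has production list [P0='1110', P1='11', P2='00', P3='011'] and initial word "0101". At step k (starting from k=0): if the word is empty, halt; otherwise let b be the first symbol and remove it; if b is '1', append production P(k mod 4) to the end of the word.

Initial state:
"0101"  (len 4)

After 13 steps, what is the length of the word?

k=0  "0101"  (len 4)
k=1  "101"  (len 3)
k=2  "0111"  (len 4)
k=3  "111"  (len 3)
k=4  "11011"  (len 5)
k=5  "10111110"  (len 8)
k=6  "011111011"  (len 9)
k=7  "11111011"  (len 8)
k=8  "1111011011"  (len 10)
k=9  "1110110111110"  (len 13)
k=10  "11011011111011"  (len 14)
k=11  "101101111101100"  (len 15)
k=12  "01101111101100011"  (len 17)
k=13  "1101111101100011"  (len 16)

16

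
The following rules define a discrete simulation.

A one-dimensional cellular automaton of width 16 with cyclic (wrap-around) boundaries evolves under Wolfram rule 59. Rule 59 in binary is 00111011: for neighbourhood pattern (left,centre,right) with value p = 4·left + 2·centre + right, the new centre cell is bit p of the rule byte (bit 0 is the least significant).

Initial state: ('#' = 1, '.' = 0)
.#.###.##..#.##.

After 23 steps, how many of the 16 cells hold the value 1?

k=0  .#.###.##..#.##.
k=1  #.##..##.##.##.#
k=2  .##.###.##.##.##
k=3  ##.##..##.##.##.
k=4  #.##.###.##.##.#
k=5  .##.##..##.##.##
k=6  ##.##.###.##.##.
k=7  #.##.##..##.##.#
k=8  .##.##.###.##.##
k=9  ##.##.##..##.##.
k=10  #.##.##.###.##.#
k=11  .##.##.##..##.##
k=12  ##.##.##.###.##.
k=13  #.##.##.##..##.#
k=14  .##.##.##.###.##
k=15  ##.##.##.##..##.
k=16  #.##.##.##.###.#
k=17  .##.##.##.##..##
k=18  ##.##.##.##.###.
k=19  #.##.##.##.##..#
k=20  .##.##.##.##.###
k=21  ##.##.##.##.##..
k=22  #.##.##.##.##.##
k=23  .##.##.##.##.##.

10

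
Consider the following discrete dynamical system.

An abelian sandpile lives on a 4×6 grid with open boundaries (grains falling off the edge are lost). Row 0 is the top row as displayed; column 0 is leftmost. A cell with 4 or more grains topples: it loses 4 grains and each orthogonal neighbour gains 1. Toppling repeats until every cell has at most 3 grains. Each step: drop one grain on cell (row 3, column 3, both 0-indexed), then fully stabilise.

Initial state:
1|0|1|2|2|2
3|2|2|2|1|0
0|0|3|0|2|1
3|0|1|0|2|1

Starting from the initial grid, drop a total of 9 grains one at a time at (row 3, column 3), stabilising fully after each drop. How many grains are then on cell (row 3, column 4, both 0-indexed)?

0

[0] 1|0|1|2|2|2
3|2|2|2|1|0
0|0|3|0|2|1
3|0|1|0|2|1
[1] 1|0|1|2|2|2
3|2|2|2|1|0
0|0|3|0|2|1
3|0|1|1|2|1
[2] 1|0|1|2|2|2
3|2|2|2|1|0
0|0|3|0|2|1
3|0|1|2|2|1
[3] 1|0|1|2|2|2
3|2|2|2|1|0
0|0|3|0|2|1
3|0|1|3|2|1
[4] 1|0|1|2|2|2
3|2|2|2|1|0
0|0|3|1|2|1
3|0|2|0|3|1
[5] 1|0|1|2|2|2
3|2|2|2|1|0
0|0|3|1|2|1
3|0|2|1|3|1
[6] 1|0|1|2|2|2
3|2|2|2|1|0
0|0|3|1|2|1
3|0|2|2|3|1
[7] 1|0|1|2|2|2
3|2|2|2|1|0
0|0|3|1|2|1
3|0|2|3|3|1
[8] 1|0|1|2|2|2
3|2|2|2|1|0
0|0|3|2|3|1
3|0|3|1|0|2
[9] 1|0|1|2|2|2
3|2|2|2|1|0
0|0|3|2|3|1
3|0|3|2|0|2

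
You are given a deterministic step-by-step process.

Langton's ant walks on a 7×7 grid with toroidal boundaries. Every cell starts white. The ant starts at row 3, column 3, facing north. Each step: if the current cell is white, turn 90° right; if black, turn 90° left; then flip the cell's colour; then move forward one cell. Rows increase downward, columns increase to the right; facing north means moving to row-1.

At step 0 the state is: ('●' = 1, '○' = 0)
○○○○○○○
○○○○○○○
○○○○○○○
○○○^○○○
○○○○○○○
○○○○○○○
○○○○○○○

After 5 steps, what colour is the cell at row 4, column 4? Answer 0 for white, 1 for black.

1

[0] ○○○○○○○
○○○○○○○
○○○○○○○
○○○^○○○
○○○○○○○
○○○○○○○
○○○○○○○
[1] ○○○○○○○
○○○○○○○
○○○○○○○
○○○●>○○
○○○○○○○
○○○○○○○
○○○○○○○
[2] ○○○○○○○
○○○○○○○
○○○○○○○
○○○●●○○
○○○○v○○
○○○○○○○
○○○○○○○
[3] ○○○○○○○
○○○○○○○
○○○○○○○
○○○●●○○
○○○<●○○
○○○○○○○
○○○○○○○
[4] ○○○○○○○
○○○○○○○
○○○○○○○
○○○^●○○
○○○●●○○
○○○○○○○
○○○○○○○
[5] ○○○○○○○
○○○○○○○
○○○○○○○
○○<○●○○
○○○●●○○
○○○○○○○
○○○○○○○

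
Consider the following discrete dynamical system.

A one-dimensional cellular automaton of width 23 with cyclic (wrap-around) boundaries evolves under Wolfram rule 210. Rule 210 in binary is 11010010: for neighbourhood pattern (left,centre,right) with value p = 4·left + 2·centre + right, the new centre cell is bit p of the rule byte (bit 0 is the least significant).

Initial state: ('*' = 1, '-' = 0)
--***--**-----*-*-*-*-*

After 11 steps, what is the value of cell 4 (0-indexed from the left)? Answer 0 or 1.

t=0: --***--**-----*-*-*-*-*
t=1: **-****-**---*---------
t=2: -*--***--**-*-*-------*
t=3: --**-****-*----*-----*-
t=4: -*-*--***--*--*-*---*-*
t=5: ----**-****-**---*-*---
t=6: ---*-*--***--**-*---*--
t=7: --*---**-****-*--*-*-*-
t=8: -*-*-*-*--***--**-----*
t=9: --------**-****-**---*-
t=10: -------*-*--***--**-*-*
t=11: *-----*---**-****-*----

0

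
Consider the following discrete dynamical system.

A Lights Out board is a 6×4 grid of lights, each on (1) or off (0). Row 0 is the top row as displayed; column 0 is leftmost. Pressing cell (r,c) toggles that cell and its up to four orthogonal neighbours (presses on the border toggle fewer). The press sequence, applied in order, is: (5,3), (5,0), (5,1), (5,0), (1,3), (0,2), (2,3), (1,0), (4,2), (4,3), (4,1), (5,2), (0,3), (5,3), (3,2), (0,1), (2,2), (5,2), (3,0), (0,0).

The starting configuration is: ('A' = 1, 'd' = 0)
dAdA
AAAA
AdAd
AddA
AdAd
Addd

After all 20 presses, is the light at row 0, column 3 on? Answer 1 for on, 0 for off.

0

k=0  dAdA
AAAA
AdAd
AddA
AdAd
Addd
k=1  dAdA
AAAA
AdAd
AddA
AdAA
AdAA
k=2  dAdA
AAAA
AdAd
AddA
ddAA
dAAA
k=3  dAdA
AAAA
AdAd
AddA
dAAA
AddA
k=4  dAdA
AAAA
AdAd
AddA
AAAA
dAdA
k=5  dAdd
AAdd
AdAA
AddA
AAAA
dAdA
k=6  ddAA
AAAd
AdAA
AddA
AAAA
dAdA
k=7  ddAA
AAAA
Addd
Addd
AAAA
dAdA
k=8  AdAA
ddAA
dddd
Addd
AAAA
dAdA
k=9  AdAA
ddAA
dddd
AdAd
Addd
dAAA
k=10  AdAA
ddAA
dddd
AdAA
AdAA
dAAd
k=11  AdAA
ddAA
dddd
AAAA
dAdA
ddAd
k=12  AdAA
ddAA
dddd
AAAA
dAAA
dAdA
k=13  Addd
ddAd
dddd
AAAA
dAAA
dAdA
k=14  Addd
ddAd
dddd
AAAA
dAAd
dAAd
k=15  Addd
ddAd
ddAd
Addd
dAdd
dAAd
k=16  dAAd
dAAd
ddAd
Addd
dAdd
dAAd
k=17  dAAd
dAdd
dAdA
AdAd
dAdd
dAAd
k=18  dAAd
dAdd
dAdA
AdAd
dAAd
dddA
k=19  dAAd
dAdd
AAdA
dAAd
AAAd
dddA
k=20  AdAd
AAdd
AAdA
dAAd
AAAd
dddA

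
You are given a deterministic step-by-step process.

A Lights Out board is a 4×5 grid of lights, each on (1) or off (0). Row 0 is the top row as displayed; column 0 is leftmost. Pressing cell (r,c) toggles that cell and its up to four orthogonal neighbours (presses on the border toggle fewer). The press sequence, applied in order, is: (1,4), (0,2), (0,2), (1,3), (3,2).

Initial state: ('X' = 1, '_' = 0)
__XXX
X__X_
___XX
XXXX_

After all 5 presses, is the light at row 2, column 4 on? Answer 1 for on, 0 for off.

k=0  __XXX
X__X_
___XX
XXXX_
k=1  __XX_
X___X
___X_
XXXX_
k=2  _X___
X_X_X
___X_
XXXX_
k=3  __XX_
X___X
___X_
XXXX_
k=4  __X__
X_XX_
_____
XXXX_
k=5  __X__
X_XX_
__X__
X____

0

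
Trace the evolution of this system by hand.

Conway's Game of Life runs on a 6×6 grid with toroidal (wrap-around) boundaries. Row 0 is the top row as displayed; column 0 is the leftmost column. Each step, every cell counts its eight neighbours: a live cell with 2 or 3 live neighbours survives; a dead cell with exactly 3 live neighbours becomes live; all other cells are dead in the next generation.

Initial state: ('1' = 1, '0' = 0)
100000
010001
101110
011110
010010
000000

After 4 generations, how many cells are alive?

24

t=0: 100000
010001
101110
011110
010010
000000
t=1: 100000
011111
100000
100000
010010
000000
t=2: 111111
011111
101110
110001
000000
000000
t=3: 000000
000000
000000
111111
100000
111111
t=4: 111111
000000
111111
111111
000000
111111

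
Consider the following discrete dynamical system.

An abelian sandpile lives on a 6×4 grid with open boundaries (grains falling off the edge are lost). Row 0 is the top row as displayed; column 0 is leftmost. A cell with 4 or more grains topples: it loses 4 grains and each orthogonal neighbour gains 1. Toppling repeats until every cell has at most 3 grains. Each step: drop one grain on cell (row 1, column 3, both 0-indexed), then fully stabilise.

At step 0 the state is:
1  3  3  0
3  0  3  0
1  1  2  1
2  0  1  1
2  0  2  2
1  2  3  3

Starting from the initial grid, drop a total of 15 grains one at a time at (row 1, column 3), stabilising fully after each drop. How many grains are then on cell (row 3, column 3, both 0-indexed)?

0) 1  3  3  0
3  0  3  0
1  1  2  1
2  0  1  1
2  0  2  2
1  2  3  3
1) 1  3  3  0
3  0  3  1
1  1  2  1
2  0  1  1
2  0  2  2
1  2  3  3
2) 1  3  3  0
3  0  3  2
1  1  2  1
2  0  1  1
2  0  2  2
1  2  3  3
3) 1  3  3  0
3  0  3  3
1  1  2  1
2  0  1  1
2  0  2  2
1  2  3  3
4) 2  0  1  2
3  2  1  1
1  1  3  2
2  0  1  1
2  0  2  2
1  2  3  3
5) 2  0  1  2
3  2  1  2
1  1  3  2
2  0  1  1
2  0  2  2
1  2  3  3
6) 2  0  1  2
3  2  1  3
1  1  3  2
2  0  1  1
2  0  2  2
1  2  3  3
7) 2  0  1  3
3  2  2  0
1  1  3  3
2  0  1  1
2  0  2  2
1  2  3  3
8) 2  0  1  3
3  2  2  1
1  1  3  3
2  0  1  1
2  0  2  2
1  2  3  3
9) 2  0  1  3
3  2  2  2
1  1  3  3
2  0  1  1
2  0  2  2
1  2  3  3
10) 2  0  1  3
3  2  2  3
1  1  3  3
2  0  1  1
2  0  2  2
1  2  3  3
11) 2  0  3  0
3  3  0  3
1  2  1  1
2  0  2  2
2  0  2  2
1  2  3  3
12) 2  0  3  1
3  3  1  0
1  2  1  2
2  0  2  2
2  0  2  2
1  2  3  3
13) 2  0  3  1
3  3  1  1
1  2  1  2
2  0  2  2
2  0  2  2
1  2  3  3
14) 2  0  3  1
3  3  1  2
1  2  1  2
2  0  2  2
2  0  2  2
1  2  3  3
15) 2  0  3  1
3  3  1  3
1  2  1  2
2  0  2  2
2  0  2  2
1  2  3  3

2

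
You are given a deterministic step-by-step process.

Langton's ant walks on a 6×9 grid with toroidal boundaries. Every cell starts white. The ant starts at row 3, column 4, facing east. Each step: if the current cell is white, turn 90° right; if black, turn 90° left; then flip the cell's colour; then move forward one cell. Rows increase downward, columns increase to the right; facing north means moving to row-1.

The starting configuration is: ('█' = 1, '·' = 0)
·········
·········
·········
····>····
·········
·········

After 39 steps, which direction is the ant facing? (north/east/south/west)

t=0: ·········
·········
·········
····>····
·········
·········
t=1: ·········
·········
·········
····█····
····v····
·········
t=2: ·········
·········
·········
····█····
···<█····
·········
t=3: ·········
·········
·········
···^█····
···██····
·········
t=4: ·········
·········
·········
···█>····
···██····
·········
t=5: ·········
·········
····^····
···█·····
···██····
·········
t=6: ·········
·········
····█>···
···█·····
···██····
·········
t=7: ·········
·········
····██···
···█·v···
···██····
·········
t=8: ·········
·········
····██···
···█<█···
···██····
·········
t=9: ·········
·········
····^█···
···███···
···██····
·········
t=10: ·········
·········
···<·█···
···███···
···██····
·········
t=11: ·········
···^·····
···█·█···
···███···
···██····
·········
t=12: ·········
···█>····
···█·█···
···███···
···██····
·········
t=13: ·········
···██····
···█v█···
···███···
···██····
·········
t=14: ·········
···██····
···<██···
···███···
···██····
·········
t=15: ·········
···██····
····██···
···v██···
···██····
·········
t=16: ·········
···██····
····██···
····>█···
···██····
·········
t=17: ·········
···██····
····^█···
·····█···
···██····
·········
t=18: ·········
···██····
···<·█···
·····█···
···██····
·········
t=19: ·········
···^█····
···█·█···
·····█···
···██····
·········
t=20: ·········
··<·█····
···█·█···
·····█···
···██····
·········
t=21: ··^······
··█·█····
···█·█···
·····█···
···██····
·········
t=22: ··█>·····
··█·█····
···█·█···
·····█···
···██····
·········
t=23: ··██·····
··█v█····
···█·█···
·····█···
···██····
·········
t=24: ··██·····
··<██····
···█·█···
·····█···
···██····
·········
t=25: ··██·····
···██····
··v█·█···
·····█···
···██····
·········
t=26: ··██·····
···██····
·<██·█···
·····█···
···██····
·········
t=27: ··██·····
·^·██····
·███·█···
·····█···
···██····
·········
t=28: ··██·····
·█>██····
·███·█···
·····█···
···██····
·········
t=29: ··██·····
·████····
·█v█·█···
·····█···
···██····
·········
t=30: ··██·····
·████····
·█·>·█···
·····█···
···██····
·········
t=31: ··██·····
·██^█····
·█···█···
·····█···
···██····
·········
t=32: ··██·····
·█<·█····
·█···█···
·····█···
···██····
·········
t=33: ··██·····
·█··█····
·█v··█···
·····█···
···██····
·········
t=34: ··██·····
·█··█····
·<█··█···
·····█···
···██····
·········
t=35: ··██·····
·█··█····
··█··█···
·v···█···
···██····
·········
t=36: ··██·····
·█··█····
··█··█···
<█···█···
···██····
·········
t=37: ··██·····
·█··█····
^·█··█···
██···█···
···██····
·········
t=38: ··██·····
·█··█····
█>█··█···
██···█···
···██····
·········
t=39: ··██·····
·█··█····
███··█···
█v···█···
···██····
·········

south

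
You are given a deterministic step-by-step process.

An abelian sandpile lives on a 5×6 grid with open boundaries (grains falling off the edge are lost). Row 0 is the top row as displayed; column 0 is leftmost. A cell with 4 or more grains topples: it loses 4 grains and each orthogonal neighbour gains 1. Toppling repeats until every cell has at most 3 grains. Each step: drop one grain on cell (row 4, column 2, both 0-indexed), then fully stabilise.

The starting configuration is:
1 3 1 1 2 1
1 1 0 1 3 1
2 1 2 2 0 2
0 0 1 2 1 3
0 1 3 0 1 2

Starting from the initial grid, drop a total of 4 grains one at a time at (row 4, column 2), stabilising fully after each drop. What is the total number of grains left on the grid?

42

k=0  1 3 1 1 2 1
1 1 0 1 3 1
2 1 2 2 0 2
0 0 1 2 1 3
0 1 3 0 1 2
k=1  1 3 1 1 2 1
1 1 0 1 3 1
2 1 2 2 0 2
0 0 2 2 1 3
0 2 0 1 1 2
k=2  1 3 1 1 2 1
1 1 0 1 3 1
2 1 2 2 0 2
0 0 2 2 1 3
0 2 1 1 1 2
k=3  1 3 1 1 2 1
1 1 0 1 3 1
2 1 2 2 0 2
0 0 2 2 1 3
0 2 2 1 1 2
k=4  1 3 1 1 2 1
1 1 0 1 3 1
2 1 2 2 0 2
0 0 2 2 1 3
0 2 3 1 1 2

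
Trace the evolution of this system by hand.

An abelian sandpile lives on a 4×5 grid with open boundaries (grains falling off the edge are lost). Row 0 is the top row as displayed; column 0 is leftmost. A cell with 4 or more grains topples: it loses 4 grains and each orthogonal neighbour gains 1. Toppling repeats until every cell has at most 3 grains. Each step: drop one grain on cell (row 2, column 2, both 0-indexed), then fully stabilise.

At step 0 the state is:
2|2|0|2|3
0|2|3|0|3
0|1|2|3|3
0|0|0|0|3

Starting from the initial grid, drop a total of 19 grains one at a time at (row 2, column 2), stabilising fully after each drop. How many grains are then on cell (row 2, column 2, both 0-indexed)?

3

[0] 2|2|0|2|3
0|2|3|0|3
0|1|2|3|3
0|0|0|0|3
[1] 2|2|0|2|3
0|2|3|0|3
0|1|3|3|3
0|0|0|0|3
[2] 2|2|1|3|0
0|3|0|3|1
0|2|2|1|2
0|0|1|2|0
[3] 2|2|1|3|0
0|3|0|3|1
0|2|3|1|2
0|0|1|2|0
[4] 2|2|1|3|0
0|3|1|3|1
0|3|0|2|2
0|0|2|2|0
[5] 2|2|1|3|0
0|3|1|3|1
0|3|1|2|2
0|0|2|2|0
[6] 2|2|1|3|0
0|3|1|3|1
0|3|2|2|2
0|0|2|2|0
[7] 2|2|1|3|0
0|3|1|3|1
0|3|3|2|2
0|0|2|2|0
[8] 2|3|1|3|0
1|0|3|3|1
1|1|1|3|2
0|1|3|2|0
[9] 2|3|1|3|0
1|0|3|3|1
1|1|2|3|2
0|1|3|2|0
[10] 2|3|1|3|0
1|0|3|3|1
1|1|3|3|2
0|1|3|2|0
[11] 2|3|3|0|1
1|1|1|2|2
1|2|3|2|3
0|2|1|0|1
[12] 2|3|3|0|1
1|1|2|2|2
1|3|0|3|3
0|2|2|0|1
[13] 2|3|3|0|1
1|1|2|2|2
1|3|1|3|3
0|2|2|0|1
[14] 2|3|3|0|1
1|1|2|2|2
1|3|2|3|3
0|2|2|0|1
[15] 2|3|3|0|1
1|1|2|2|2
1|3|3|3|3
0|2|2|0|1
[16] 2|3|3|0|1
1|2|3|3|3
2|0|2|1|0
0|3|3|1|2
[17] 2|3|3|0|1
1|2|3|3|3
2|0|3|1|0
0|3|3|1|2
[18] 3|1|1|2|2
2|0|3|1|0
2|3|2|3|1
1|0|1|2|2
[19] 3|1|1|2|2
2|0|3|1|0
2|3|3|3|1
1|0|1|2|2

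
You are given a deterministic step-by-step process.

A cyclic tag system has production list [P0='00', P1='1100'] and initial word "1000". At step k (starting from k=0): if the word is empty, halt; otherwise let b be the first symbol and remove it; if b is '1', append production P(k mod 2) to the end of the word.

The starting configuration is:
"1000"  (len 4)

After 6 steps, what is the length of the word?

0

gen 0: "1000"  (len 4)
gen 1: "00000"  (len 5)
gen 2: "0000"  (len 4)
gen 3: "000"  (len 3)
gen 4: "00"  (len 2)
gen 5: "0"  (len 1)
gen 6: (halted — word empty)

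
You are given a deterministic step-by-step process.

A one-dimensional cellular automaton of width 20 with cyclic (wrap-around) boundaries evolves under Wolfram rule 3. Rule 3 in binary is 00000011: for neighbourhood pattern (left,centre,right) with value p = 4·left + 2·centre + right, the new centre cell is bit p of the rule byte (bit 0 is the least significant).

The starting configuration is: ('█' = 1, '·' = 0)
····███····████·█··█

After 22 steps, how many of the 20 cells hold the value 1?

t=0: ····███····████·█··█
t=1: ·███····███·······█·
t=2: █····███····██████··
t=3: ··███····███·······█
t=4: ·█····███····██████·
t=5: █··███····███·······
t=6: ··█····███····██████
t=7: ·█··███····███······
t=8: █··█····███····█████
t=9: ··█··███····███·····
t=10: ██··█····███····████
t=11: ···█··███····███····
t=12: ███··█····███····███
t=13: ····█··███····███···
t=14: ████··█····███····██
t=15: ·····█··███····███··
t=16: █████··█····███····█
t=17: ······█··███····███·
t=18: ██████··█····███····
t=19: ·······█··███····███
t=20: ·██████··█····███···
t=21: █·······█··███····██
t=22: ··██████··█····███··

10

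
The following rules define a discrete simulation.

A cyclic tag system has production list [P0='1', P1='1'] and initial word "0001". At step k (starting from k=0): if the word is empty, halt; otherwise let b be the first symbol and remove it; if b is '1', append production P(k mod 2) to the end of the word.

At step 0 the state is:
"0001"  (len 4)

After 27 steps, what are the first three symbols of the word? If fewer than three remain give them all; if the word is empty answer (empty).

1

0) "0001"  (len 4)
1) "001"  (len 3)
2) "01"  (len 2)
3) "1"  (len 1)
4) "1"  (len 1)
5) "1"  (len 1)
6) "1"  (len 1)
7) "1"  (len 1)
8) "1"  (len 1)
9) "1"  (len 1)
10) "1"  (len 1)
11) "1"  (len 1)
12) "1"  (len 1)
13) "1"  (len 1)
14) "1"  (len 1)
15) "1"  (len 1)
16) "1"  (len 1)
17) "1"  (len 1)
18) "1"  (len 1)
19) "1"  (len 1)
20) "1"  (len 1)
21) "1"  (len 1)
22) "1"  (len 1)
23) "1"  (len 1)
24) "1"  (len 1)
25) "1"  (len 1)
26) "1"  (len 1)
27) "1"  (len 1)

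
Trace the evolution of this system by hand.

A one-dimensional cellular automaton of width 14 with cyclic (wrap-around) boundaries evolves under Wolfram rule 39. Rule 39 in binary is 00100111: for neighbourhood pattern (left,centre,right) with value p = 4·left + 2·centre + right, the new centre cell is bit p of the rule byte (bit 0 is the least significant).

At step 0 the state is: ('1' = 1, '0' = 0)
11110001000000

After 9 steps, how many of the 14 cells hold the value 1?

k=0  11110001000000
k=1  00000111011111
k=2  01111000100000
k=3  10000011101111
k=4  00111100010000
k=5  11000001110111
k=6  00011110001000
k=7  11100000111011
k=8  00001111000100
k=9  11110000011101

8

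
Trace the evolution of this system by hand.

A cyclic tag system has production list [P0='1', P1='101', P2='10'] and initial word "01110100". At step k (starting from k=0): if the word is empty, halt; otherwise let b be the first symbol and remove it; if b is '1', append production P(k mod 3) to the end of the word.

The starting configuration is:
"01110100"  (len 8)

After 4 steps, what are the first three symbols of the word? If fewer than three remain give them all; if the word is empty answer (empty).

step 0: "01110100"  (len 8)
step 1: "1110100"  (len 7)
step 2: "110100101"  (len 9)
step 3: "1010010110"  (len 10)
step 4: "0100101101"  (len 10)

010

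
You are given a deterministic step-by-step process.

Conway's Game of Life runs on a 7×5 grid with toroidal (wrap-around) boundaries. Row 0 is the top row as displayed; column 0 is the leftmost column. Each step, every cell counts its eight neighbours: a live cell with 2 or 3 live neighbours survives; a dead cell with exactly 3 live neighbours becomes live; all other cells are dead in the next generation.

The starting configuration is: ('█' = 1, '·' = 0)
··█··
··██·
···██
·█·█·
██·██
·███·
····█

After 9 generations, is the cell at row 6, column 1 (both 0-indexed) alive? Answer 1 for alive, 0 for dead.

[0] ··█··
··██·
···██
·█·█·
██·██
·███·
····█
[1] ··█··
··█·█
····█
·█···
·····
·█···
·█···
[2] ·███·
·····
█··█·
·····
·····
·····
·██··
[3] ·█·█·
·█·██
·····
·····
·····
·····
·█·█·
[4] ·█·█·
█··██
·····
·····
·····
·····
·····
[5] █·██·
█·███
····█
·····
·····
·····
·····
[6] █·█··
█·█··
█···█
·····
·····
·····
·····
[7] ·····
█··█·
██··█
·····
·····
·····
·····
[8] ·····
██···
██··█
█····
·····
·····
·····
[9] ·····
·█··█
····█
██··█
·····
·····
·····

0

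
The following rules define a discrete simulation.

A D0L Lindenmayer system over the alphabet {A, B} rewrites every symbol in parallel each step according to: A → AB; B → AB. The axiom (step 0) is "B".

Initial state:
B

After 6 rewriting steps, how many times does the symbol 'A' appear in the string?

32

0) B
1) AB
2) ABAB
3) ABABABAB
4) ABABABABABABABAB
5) ABABABABABABABABABABABABABABABAB
6) ABABABABABABABABABABABABABABABABABABABABABABABABABABABABABABABAB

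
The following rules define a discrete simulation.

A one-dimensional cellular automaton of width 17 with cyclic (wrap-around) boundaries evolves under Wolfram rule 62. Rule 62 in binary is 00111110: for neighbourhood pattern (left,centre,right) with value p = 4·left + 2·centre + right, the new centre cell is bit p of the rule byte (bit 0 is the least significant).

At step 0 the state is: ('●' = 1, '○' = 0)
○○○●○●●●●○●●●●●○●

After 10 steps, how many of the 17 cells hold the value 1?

9

step 0: ○○○●○●●●●○●●●●●○●
step 1: ●○●●●●○○○●●○○○○●●
step 2: ○●●○○○●○●●○●○○●●○
step 3: ●●○●○●●●●○●●●●●○●
step 4: ○○●●●●○○○●●○○○○●●
step 5: ●●●○○○●○●●○●○○●●○
step 6: ●○○●○●●●●○●●●●●○●
step 7: ○●●●●●○○○●●○○○○●●
step 8: ●●○○○○●○●●○●○○●●○
step 9: ●○●○○●●●●○●●●●●○●
step 10: ○●●●●●○○○●●○○○○●●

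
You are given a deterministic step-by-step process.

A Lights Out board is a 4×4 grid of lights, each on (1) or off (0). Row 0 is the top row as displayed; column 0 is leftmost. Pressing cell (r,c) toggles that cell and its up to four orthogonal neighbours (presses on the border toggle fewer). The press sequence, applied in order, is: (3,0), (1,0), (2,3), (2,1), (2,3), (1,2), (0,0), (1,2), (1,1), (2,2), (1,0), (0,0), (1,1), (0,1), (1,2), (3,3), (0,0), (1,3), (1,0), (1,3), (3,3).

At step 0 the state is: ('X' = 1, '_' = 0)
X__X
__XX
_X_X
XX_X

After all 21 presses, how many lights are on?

gen 0: X__X
__XX
_X_X
XX_X
gen 1: X__X
__XX
XX_X
___X
gen 2: ___X
XXXX
_X_X
___X
gen 3: ___X
XXX_
_XX_
____
gen 4: ___X
X_X_
X___
_X__
gen 5: ___X
X_XX
X_XX
_X_X
gen 6: __XX
XX__
X__X
_X_X
gen 7: XXXX
_X__
X__X
_X_X
gen 8: XX_X
__XX
X_XX
_X_X
gen 9: X__X
XX_X
XXXX
_X_X
gen 10: X__X
XXXX
X___
_XXX
gen 11: ___X
__XX
____
_XXX
gen 12: XX_X
X_XX
____
_XXX
gen 13: X__X
_X_X
_X__
_XXX
gen 14: _XXX
___X
_X__
_XXX
gen 15: _X_X
_XX_
_XX_
_XXX
gen 16: _X_X
_XX_
_XXX
_X__
gen 17: X__X
XXX_
_XXX
_X__
gen 18: X___
XX_X
_XX_
_X__
gen 19: ____
___X
XXX_
_X__
gen 20: ___X
__X_
XXXX
_X__
gen 21: ___X
__X_
XXX_
_XXX

8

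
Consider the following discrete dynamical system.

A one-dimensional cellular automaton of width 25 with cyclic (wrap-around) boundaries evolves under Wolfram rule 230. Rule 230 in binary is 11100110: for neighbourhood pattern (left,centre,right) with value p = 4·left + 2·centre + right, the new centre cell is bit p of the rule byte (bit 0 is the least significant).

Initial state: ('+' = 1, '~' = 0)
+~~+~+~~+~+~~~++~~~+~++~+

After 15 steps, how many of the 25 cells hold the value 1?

0) +~~+~+~~+~+~~~++~~~+~++~+
1) +~++++~++++~~+~+~~+++~++~
2) ++~++++~+++~++++~+~+++~++
3) +++~++++~+++~++++++~+++~+
4) ++++~++++~+++~++++++~+++~
5) ~++++~++++~+++~++++++~+++
6) +~++++~++++~+++~++++++~++
7) ++~++++~++++~+++~++++++~+
8) +++~++++~++++~+++~++++++~
9) ~+++~++++~++++~+++~++++++
10) +~+++~++++~++++~+++~+++++
11) ++~+++~++++~++++~+++~++++
12) +++~+++~++++~++++~+++~+++
13) ++++~+++~++++~++++~+++~++
14) +++++~+++~++++~++++~+++~+
15) ++++++~+++~++++~++++~+++~

20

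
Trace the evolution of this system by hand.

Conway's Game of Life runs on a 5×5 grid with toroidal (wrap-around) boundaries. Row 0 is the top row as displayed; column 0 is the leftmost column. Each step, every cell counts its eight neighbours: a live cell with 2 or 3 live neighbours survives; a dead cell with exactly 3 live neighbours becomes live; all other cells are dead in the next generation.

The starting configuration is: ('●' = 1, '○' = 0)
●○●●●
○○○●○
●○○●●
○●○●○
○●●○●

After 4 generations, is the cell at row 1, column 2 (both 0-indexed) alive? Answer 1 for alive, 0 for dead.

step 0: ●○●●●
○○○●○
●○○●●
○●○●○
○●●○●
step 1: ●○○○○
○●○○○
●○○●○
○●○○○
○○○○○
step 2: ○○○○○
●●○○●
●●●○○
○○○○○
○○○○○
step 3: ●○○○○
○○●○●
○○●○●
○●○○○
○○○○○
step 4: ○○○○○
●●○○●
●●●○○
○○○○○
○○○○○

0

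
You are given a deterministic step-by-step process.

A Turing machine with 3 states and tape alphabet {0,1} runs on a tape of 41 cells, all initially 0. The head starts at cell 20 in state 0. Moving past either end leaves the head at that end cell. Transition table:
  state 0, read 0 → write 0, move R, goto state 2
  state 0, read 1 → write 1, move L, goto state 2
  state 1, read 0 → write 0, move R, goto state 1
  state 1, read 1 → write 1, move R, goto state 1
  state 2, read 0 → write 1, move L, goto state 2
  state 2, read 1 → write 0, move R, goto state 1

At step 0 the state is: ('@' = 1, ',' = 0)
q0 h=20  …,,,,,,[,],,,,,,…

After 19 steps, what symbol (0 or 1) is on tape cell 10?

1

t=0: q0 h=20  …,,,,,,[,],,,,,,…
t=1: q2 h=21  …,,,,,,[,],,,,,,…
t=2: q2 h=20  …,,,,,,[,]@,,,,,…
t=3: q2 h=19  …,,,,,,[,]@@,,,,…
t=4: q2 h=18  …,,,,,,[,]@@@,,,…
t=5: q2 h=17  …,,,,,,[,]@@@@,,…
t=6: q2 h=16  …,,,,,,[,]@@@@@,…
t=7: q2 h=15  …,,,,,,[,]@@@@@@…
t=8: q2 h=14  …,,,,,,[,]@@@@@@…
t=9: q2 h=13  …,,,,,,[,]@@@@@@…
t=10: q2 h=12  …,,,,,,[,]@@@@@@…
t=11: q2 h=11  …,,,,,,[,]@@@@@@…
t=12: q2 h=10  …,,,,,,[,]@@@@@@…
t=13: q2 h= 9  …,,,,,,[,]@@@@@@…
t=14: q2 h= 8  …,,,,,,[,]@@@@@@…
t=15: q2 h= 7  …,,,,,,[,]@@@@@@…
t=16: q2 h= 6  |,,,,,,[,]@@@@@@…
t=17: q2 h= 5  |,,,,,[,]@@@@@@…
t=18: q2 h= 4  |,,,,[,]@@@@@@…
t=19: q2 h= 3  |,,,[,]@@@@@@…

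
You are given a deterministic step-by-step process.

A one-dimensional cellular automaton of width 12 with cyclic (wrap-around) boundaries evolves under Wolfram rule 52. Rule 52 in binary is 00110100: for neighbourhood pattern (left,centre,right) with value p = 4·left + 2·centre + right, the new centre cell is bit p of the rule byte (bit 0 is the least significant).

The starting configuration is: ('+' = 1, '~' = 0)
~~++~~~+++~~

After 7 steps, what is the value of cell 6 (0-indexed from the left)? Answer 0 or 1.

0

gen 0: ~~++~~~+++~~
gen 1: ~~~~+~~~~~+~
gen 2: ~~~~++~~~~++
gen 3: +~~~~~+~~~~~
gen 4: ++~~~~++~~~~
gen 5: ~~+~~~~~+~~~
gen 6: ~~++~~~~++~~
gen 7: ~~~~+~~~~~+~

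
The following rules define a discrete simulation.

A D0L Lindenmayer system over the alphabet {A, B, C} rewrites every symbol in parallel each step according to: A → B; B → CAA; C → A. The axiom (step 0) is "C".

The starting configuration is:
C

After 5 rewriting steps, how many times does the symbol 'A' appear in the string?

0) C
1) A
2) B
3) CAA
4) ABB
5) BCAACAA

4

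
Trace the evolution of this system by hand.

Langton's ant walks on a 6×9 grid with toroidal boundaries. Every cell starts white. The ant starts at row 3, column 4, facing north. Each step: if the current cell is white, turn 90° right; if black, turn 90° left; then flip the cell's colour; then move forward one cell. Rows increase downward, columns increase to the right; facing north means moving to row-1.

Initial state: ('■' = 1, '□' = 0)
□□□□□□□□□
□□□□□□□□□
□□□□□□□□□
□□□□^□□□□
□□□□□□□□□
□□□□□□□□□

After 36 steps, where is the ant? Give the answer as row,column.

1,4

0) □□□□□□□□□
□□□□□□□□□
□□□□□□□□□
□□□□^□□□□
□□□□□□□□□
□□□□□□□□□
1) □□□□□□□□□
□□□□□□□□□
□□□□□□□□□
□□□□■>□□□
□□□□□□□□□
□□□□□□□□□
2) □□□□□□□□□
□□□□□□□□□
□□□□□□□□□
□□□□■■□□□
□□□□□v□□□
□□□□□□□□□
3) □□□□□□□□□
□□□□□□□□□
□□□□□□□□□
□□□□■■□□□
□□□□<■□□□
□□□□□□□□□
4) □□□□□□□□□
□□□□□□□□□
□□□□□□□□□
□□□□^■□□□
□□□□■■□□□
□□□□□□□□□
5) □□□□□□□□□
□□□□□□□□□
□□□□□□□□□
□□□<□■□□□
□□□□■■□□□
□□□□□□□□□
6) □□□□□□□□□
□□□□□□□□□
□□□^□□□□□
□□□■□■□□□
□□□□■■□□□
□□□□□□□□□
7) □□□□□□□□□
□□□□□□□□□
□□□■>□□□□
□□□■□■□□□
□□□□■■□□□
□□□□□□□□□
8) □□□□□□□□□
□□□□□□□□□
□□□■■□□□□
□□□■v■□□□
□□□□■■□□□
□□□□□□□□□
9) □□□□□□□□□
□□□□□□□□□
□□□■■□□□□
□□□<■■□□□
□□□□■■□□□
□□□□□□□□□
10) □□□□□□□□□
□□□□□□□□□
□□□■■□□□□
□□□□■■□□□
□□□v■■□□□
□□□□□□□□□
11) □□□□□□□□□
□□□□□□□□□
□□□■■□□□□
□□□□■■□□□
□□<■■■□□□
□□□□□□□□□
12) □□□□□□□□□
□□□□□□□□□
□□□■■□□□□
□□^□■■□□□
□□■■■■□□□
□□□□□□□□□
13) □□□□□□□□□
□□□□□□□□□
□□□■■□□□□
□□■>■■□□□
□□■■■■□□□
□□□□□□□□□
14) □□□□□□□□□
□□□□□□□□□
□□□■■□□□□
□□■■■■□□□
□□■v■■□□□
□□□□□□□□□
15) □□□□□□□□□
□□□□□□□□□
□□□■■□□□□
□□■■■■□□□
□□■□>■□□□
□□□□□□□□□
16) □□□□□□□□□
□□□□□□□□□
□□□■■□□□□
□□■■^■□□□
□□■□□■□□□
□□□□□□□□□
17) □□□□□□□□□
□□□□□□□□□
□□□■■□□□□
□□■<□■□□□
□□■□□■□□□
□□□□□□□□□
18) □□□□□□□□□
□□□□□□□□□
□□□■■□□□□
□□■□□■□□□
□□■v□■□□□
□□□□□□□□□
19) □□□□□□□□□
□□□□□□□□□
□□□■■□□□□
□□■□□■□□□
□□<■□■□□□
□□□□□□□□□
20) □□□□□□□□□
□□□□□□□□□
□□□■■□□□□
□□■□□■□□□
□□□■□■□□□
□□v□□□□□□
21) □□□□□□□□□
□□□□□□□□□
□□□■■□□□□
□□■□□■□□□
□□□■□■□□□
□<■□□□□□□
22) □□□□□□□□□
□□□□□□□□□
□□□■■□□□□
□□■□□■□□□
□^□■□■□□□
□■■□□□□□□
23) □□□□□□□□□
□□□□□□□□□
□□□■■□□□□
□□■□□■□□□
□■>■□■□□□
□■■□□□□□□
24) □□□□□□□□□
□□□□□□□□□
□□□■■□□□□
□□■□□■□□□
□■■■□■□□□
□■v□□□□□□
25) □□□□□□□□□
□□□□□□□□□
□□□■■□□□□
□□■□□■□□□
□■■■□■□□□
□■□>□□□□□
26) □□□v□□□□□
□□□□□□□□□
□□□■■□□□□
□□■□□■□□□
□■■■□■□□□
□■□■□□□□□
27) □□<■□□□□□
□□□□□□□□□
□□□■■□□□□
□□■□□■□□□
□■■■□■□□□
□■□■□□□□□
28) □□■■□□□□□
□□□□□□□□□
□□□■■□□□□
□□■□□■□□□
□■■■□■□□□
□■^■□□□□□
29) □□■■□□□□□
□□□□□□□□□
□□□■■□□□□
□□■□□■□□□
□■■■□■□□□
□■■>□□□□□
30) □□■■□□□□□
□□□□□□□□□
□□□■■□□□□
□□■□□■□□□
□■■^□■□□□
□■■□□□□□□
31) □□■■□□□□□
□□□□□□□□□
□□□■■□□□□
□□■□□■□□□
□■<□□■□□□
□■■□□□□□□
32) □□■■□□□□□
□□□□□□□□□
□□□■■□□□□
□□■□□■□□□
□■□□□■□□□
□■v□□□□□□
33) □□■■□□□□□
□□□□□□□□□
□□□■■□□□□
□□■□□■□□□
□■□□□■□□□
□■□>□□□□□
34) □□■v□□□□□
□□□□□□□□□
□□□■■□□□□
□□■□□■□□□
□■□□□■□□□
□■□■□□□□□
35) □□■□>□□□□
□□□□□□□□□
□□□■■□□□□
□□■□□■□□□
□■□□□■□□□
□■□■□□□□□
36) □□■□■□□□□
□□□□v□□□□
□□□■■□□□□
□□■□□■□□□
□■□□□■□□□
□■□■□□□□□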